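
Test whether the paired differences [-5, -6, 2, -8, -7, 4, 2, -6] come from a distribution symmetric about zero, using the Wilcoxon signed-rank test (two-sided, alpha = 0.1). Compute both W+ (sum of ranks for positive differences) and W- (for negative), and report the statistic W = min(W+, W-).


Step 1: Drop any zero differences (none here) and take |d_i|.
|d| = [5, 6, 2, 8, 7, 4, 2, 6]
Step 2: Midrank |d_i| (ties get averaged ranks).
ranks: |5|->4, |6|->5.5, |2|->1.5, |8|->8, |7|->7, |4|->3, |2|->1.5, |6|->5.5
Step 3: Attach original signs; sum ranks with positive sign and with negative sign.
W+ = 1.5 + 3 + 1.5 = 6
W- = 4 + 5.5 + 8 + 7 + 5.5 = 30
(Check: W+ + W- = 36 should equal n(n+1)/2 = 36.)
Step 4: Test statistic W = min(W+, W-) = 6.
Step 5: Ties in |d|, so use the tie-corrected normal approximation.
        E[W] = n(n+1)/4 = 8*9/4 = 18.
        Tie groups: |d|=2 (t=2), |d|=6 (t=2); sum(t^3 - t) = 12.
        Var[W] = n(n+1)(2n+1)/24 - sum(t^3-t)/48 = 1224/24 - 12/48 = 50.75.
        z = (W - E[W]) / sqrt(Var[W]) = (6 - 18) / 7.1239 = -1.6845.
        Two-sided p = 2*Phi(z) = 0.092091.
Step 6: alpha = 0.1. reject H0.

W+ = 6, W- = 30, W = min = 6, p = 0.092091, reject H0.


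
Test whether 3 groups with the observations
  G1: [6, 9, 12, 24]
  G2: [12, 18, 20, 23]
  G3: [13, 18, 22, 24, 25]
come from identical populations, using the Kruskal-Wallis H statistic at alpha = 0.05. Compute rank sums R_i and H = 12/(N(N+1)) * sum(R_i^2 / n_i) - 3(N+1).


Step 1: Combine all N = 13 observations and assign midranks.
sorted (value, group, rank): (6,G1,1), (9,G1,2), (12,G1,3.5), (12,G2,3.5), (13,G3,5), (18,G2,6.5), (18,G3,6.5), (20,G2,8), (22,G3,9), (23,G2,10), (24,G1,11.5), (24,G3,11.5), (25,G3,13)
Step 2: Sum ranks within each group.
R_1 = 18 (n_1 = 4)
R_2 = 28 (n_2 = 4)
R_3 = 45 (n_3 = 5)
Step 3: H = 12/(N(N+1)) * sum(R_i^2/n_i) - 3(N+1)
     = 12/(13*14) * (18^2/4 + 28^2/4 + 45^2/5) - 3*14
     = 0.065934 * 682 - 42
     = 2.967033.
Step 4: Ties present; correction factor C = 1 - 18/(13^3 - 13) = 0.991758. Corrected H = 2.967033 / 0.991758 = 2.991690.
Step 5: Under H0, H ~ chi^2(2); p-value = 0.224059.
Step 6: alpha = 0.05. fail to reject H0.

H = 2.9917, df = 2, p = 0.224059, fail to reject H0.


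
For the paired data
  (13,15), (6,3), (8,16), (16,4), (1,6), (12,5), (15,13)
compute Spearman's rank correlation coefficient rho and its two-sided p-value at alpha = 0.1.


Step 1: Rank x and y separately (midranks; no ties here).
rank(x): 13->5, 6->2, 8->3, 16->7, 1->1, 12->4, 15->6
rank(y): 15->6, 3->1, 16->7, 4->2, 6->4, 5->3, 13->5
Step 2: d_i = R_x(i) - R_y(i); compute d_i^2.
  (5-6)^2=1, (2-1)^2=1, (3-7)^2=16, (7-2)^2=25, (1-4)^2=9, (4-3)^2=1, (6-5)^2=1
sum(d^2) = 54.
Step 3: rho = 1 - 6*54 / (7*(7^2 - 1)) = 1 - 324/336 = 0.035714.
Step 4: Under H0, t = rho * sqrt((n-2)/(1-rho^2)) = 0.0799 ~ t(5).
Step 5: Two-sided p-value from the t-distribution with 5 df = 0.939408.
Step 6: alpha = 0.1. fail to reject H0.

rho = 0.0357, p = 0.939408, fail to reject H0 at alpha = 0.1.


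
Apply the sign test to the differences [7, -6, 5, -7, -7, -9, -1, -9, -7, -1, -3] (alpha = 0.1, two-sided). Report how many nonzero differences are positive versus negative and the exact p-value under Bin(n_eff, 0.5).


Step 1: Discard zero differences. Original n = 11; n_eff = number of nonzero differences = 11.
Nonzero differences (with sign): +7, -6, +5, -7, -7, -9, -1, -9, -7, -1, -3
Step 2: Count signs: positive = 2, negative = 9.
Step 3: Under H0: P(positive) = 0.5, so the number of positives S ~ Bin(11, 0.5).
Step 4: Two-sided exact p-value = sum of Bin(11,0.5) probabilities at or below the observed probability = 0.065430.
Step 5: alpha = 0.1. reject H0.

n_eff = 11, pos = 2, neg = 9, p = 0.065430, reject H0.


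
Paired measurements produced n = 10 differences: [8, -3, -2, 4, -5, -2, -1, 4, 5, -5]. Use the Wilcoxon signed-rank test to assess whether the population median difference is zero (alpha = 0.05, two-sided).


Step 1: Drop any zero differences (none here) and take |d_i|.
|d| = [8, 3, 2, 4, 5, 2, 1, 4, 5, 5]
Step 2: Midrank |d_i| (ties get averaged ranks).
ranks: |8|->10, |3|->4, |2|->2.5, |4|->5.5, |5|->8, |2|->2.5, |1|->1, |4|->5.5, |5|->8, |5|->8
Step 3: Attach original signs; sum ranks with positive sign and with negative sign.
W+ = 10 + 5.5 + 5.5 + 8 = 29
W- = 4 + 2.5 + 8 + 2.5 + 1 + 8 = 26
(Check: W+ + W- = 55 should equal n(n+1)/2 = 55.)
Step 4: Test statistic W = min(W+, W-) = 26.
Step 5: Ties in |d|, so use the tie-corrected normal approximation.
        E[W] = n(n+1)/4 = 10*11/4 = 27.5.
        Tie groups: |d|=2 (t=2), |d|=4 (t=2), |d|=5 (t=3); sum(t^3 - t) = 36.
        Var[W] = n(n+1)(2n+1)/24 - sum(t^3-t)/48 = 2310/24 - 36/48 = 95.5.
        z = (W - E[W]) / sqrt(Var[W]) = (26 - 27.5) / 9.7724 = -0.1535.
        Two-sided p = 2*Phi(z) = 0.878009.
Step 6: alpha = 0.05. fail to reject H0.

W+ = 29, W- = 26, W = min = 26, p = 0.878009, fail to reject H0.


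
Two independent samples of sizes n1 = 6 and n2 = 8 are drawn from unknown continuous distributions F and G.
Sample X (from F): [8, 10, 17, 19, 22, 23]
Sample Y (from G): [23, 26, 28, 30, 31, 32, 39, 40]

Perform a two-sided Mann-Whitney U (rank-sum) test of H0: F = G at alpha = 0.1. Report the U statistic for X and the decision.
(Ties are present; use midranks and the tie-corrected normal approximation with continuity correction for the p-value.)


Step 1: Combine and sort all 14 observations; assign midranks.
sorted (value, group): (8,X), (10,X), (17,X), (19,X), (22,X), (23,X), (23,Y), (26,Y), (28,Y), (30,Y), (31,Y), (32,Y), (39,Y), (40,Y)
ranks: 8->1, 10->2, 17->3, 19->4, 22->5, 23->6.5, 23->6.5, 26->8, 28->9, 30->10, 31->11, 32->12, 39->13, 40->14
Step 2: Rank sum for X: R1 = 1 + 2 + 3 + 4 + 5 + 6.5 = 21.5.
Step 3: U_X = R1 - n1(n1+1)/2 = 21.5 - 6*7/2 = 21.5 - 21 = 0.5.
       U_Y = n1*n2 - U_X = 48 - 0.5 = 47.5.
Step 4: Ties are present, so use the tie-corrected normal approximation (with continuity correction) for the p-value.
Step 5: p-value = 0.002953; compare to alpha = 0.1. reject H0.

U_X = 0.5, p = 0.002953, reject H0 at alpha = 0.1.


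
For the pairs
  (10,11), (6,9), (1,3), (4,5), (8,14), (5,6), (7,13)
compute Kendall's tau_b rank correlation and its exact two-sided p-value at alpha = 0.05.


Step 1: Enumerate the 21 unordered pairs (i,j) with i<j and classify each by sign(x_j-x_i) * sign(y_j-y_i).
  (1,2):dx=-4,dy=-2->C; (1,3):dx=-9,dy=-8->C; (1,4):dx=-6,dy=-6->C; (1,5):dx=-2,dy=+3->D
  (1,6):dx=-5,dy=-5->C; (1,7):dx=-3,dy=+2->D; (2,3):dx=-5,dy=-6->C; (2,4):dx=-2,dy=-4->C
  (2,5):dx=+2,dy=+5->C; (2,6):dx=-1,dy=-3->C; (2,7):dx=+1,dy=+4->C; (3,4):dx=+3,dy=+2->C
  (3,5):dx=+7,dy=+11->C; (3,6):dx=+4,dy=+3->C; (3,7):dx=+6,dy=+10->C; (4,5):dx=+4,dy=+9->C
  (4,6):dx=+1,dy=+1->C; (4,7):dx=+3,dy=+8->C; (5,6):dx=-3,dy=-8->C; (5,7):dx=-1,dy=-1->C
  (6,7):dx=+2,dy=+7->C
Step 2: C = 19, D = 2, total pairs = 21.
Step 3: tau = (C - D)/(n(n-1)/2) = (19 - 2)/21 = 0.809524.
Step 4: Exact two-sided p-value (enumerate n! = 5040 permutations of y under H0): p = 0.010714.
Step 5: alpha = 0.05. reject H0.

tau_b = 0.8095 (C=19, D=2), p = 0.010714, reject H0.


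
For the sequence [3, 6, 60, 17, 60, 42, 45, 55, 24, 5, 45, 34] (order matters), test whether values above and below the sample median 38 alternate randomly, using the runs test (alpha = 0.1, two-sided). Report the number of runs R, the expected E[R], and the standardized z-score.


Step 1: Compute median = 38; label A = above, B = below.
Labels in order: BBABAAAABBAB  (n_A = 6, n_B = 6)
Step 2: Count runs R = 7.
Step 3: Under H0 (random ordering), E[R] = 2*n_A*n_B/(n_A+n_B) + 1 = 2*6*6/12 + 1 = 7.0000.
        Var[R] = 2*n_A*n_B*(2*n_A*n_B - n_A - n_B) / ((n_A+n_B)^2 * (n_A+n_B-1)) = 4320/1584 = 2.7273.
        SD[R] = 1.6514.
Step 4: R = E[R], so z = 0 with no continuity correction.
Step 5: Two-sided p-value via normal approximation = 2*(1 - Phi(|z|)) = 1.000000.
Step 6: alpha = 0.1. fail to reject H0.

R = 7, z = 0.0000, p = 1.000000, fail to reject H0.


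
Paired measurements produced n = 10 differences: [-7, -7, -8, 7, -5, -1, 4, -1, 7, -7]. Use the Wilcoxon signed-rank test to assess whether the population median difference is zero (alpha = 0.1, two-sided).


Step 1: Drop any zero differences (none here) and take |d_i|.
|d| = [7, 7, 8, 7, 5, 1, 4, 1, 7, 7]
Step 2: Midrank |d_i| (ties get averaged ranks).
ranks: |7|->7, |7|->7, |8|->10, |7|->7, |5|->4, |1|->1.5, |4|->3, |1|->1.5, |7|->7, |7|->7
Step 3: Attach original signs; sum ranks with positive sign and with negative sign.
W+ = 7 + 3 + 7 = 17
W- = 7 + 7 + 10 + 4 + 1.5 + 1.5 + 7 = 38
(Check: W+ + W- = 55 should equal n(n+1)/2 = 55.)
Step 4: Test statistic W = min(W+, W-) = 17.
Step 5: Ties in |d|, so use the tie-corrected normal approximation.
        E[W] = n(n+1)/4 = 10*11/4 = 27.5.
        Tie groups: |d|=1 (t=2), |d|=7 (t=5); sum(t^3 - t) = 126.
        Var[W] = n(n+1)(2n+1)/24 - sum(t^3-t)/48 = 2310/24 - 126/48 = 93.625.
        z = (W - E[W]) / sqrt(Var[W]) = (17 - 27.5) / 9.6760 = -1.0852.
        Two-sided p = 2*Phi(z) = 0.277851.
Step 6: alpha = 0.1. fail to reject H0.

W+ = 17, W- = 38, W = min = 17, p = 0.277851, fail to reject H0.


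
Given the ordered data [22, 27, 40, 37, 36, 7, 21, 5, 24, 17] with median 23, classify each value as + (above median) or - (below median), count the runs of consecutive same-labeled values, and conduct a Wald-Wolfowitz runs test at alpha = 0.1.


Step 1: Compute median = 23; label A = above, B = below.
Labels in order: BAAAABBBAB  (n_A = 5, n_B = 5)
Step 2: Count runs R = 5.
Step 3: Under H0 (random ordering), E[R] = 2*n_A*n_B/(n_A+n_B) + 1 = 2*5*5/10 + 1 = 6.0000.
        Var[R] = 2*n_A*n_B*(2*n_A*n_B - n_A - n_B) / ((n_A+n_B)^2 * (n_A+n_B-1)) = 2000/900 = 2.2222.
        SD[R] = 1.4907.
Step 4: Continuity-corrected z = (R + 0.5 - E[R]) / SD[R] = (5 + 0.5 - 6.0000) / 1.4907 = -0.3354.
Step 5: Two-sided p-value via normal approximation = 2*(1 - Phi(|z|)) = 0.737316.
Step 6: alpha = 0.1. fail to reject H0.

R = 5, z = -0.3354, p = 0.737316, fail to reject H0.


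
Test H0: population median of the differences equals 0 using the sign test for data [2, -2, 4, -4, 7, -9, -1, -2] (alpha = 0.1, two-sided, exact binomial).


Step 1: Discard zero differences. Original n = 8; n_eff = number of nonzero differences = 8.
Nonzero differences (with sign): +2, -2, +4, -4, +7, -9, -1, -2
Step 2: Count signs: positive = 3, negative = 5.
Step 3: Under H0: P(positive) = 0.5, so the number of positives S ~ Bin(8, 0.5).
Step 4: Two-sided exact p-value = sum of Bin(8,0.5) probabilities at or below the observed probability = 0.726562.
Step 5: alpha = 0.1. fail to reject H0.

n_eff = 8, pos = 3, neg = 5, p = 0.726562, fail to reject H0.


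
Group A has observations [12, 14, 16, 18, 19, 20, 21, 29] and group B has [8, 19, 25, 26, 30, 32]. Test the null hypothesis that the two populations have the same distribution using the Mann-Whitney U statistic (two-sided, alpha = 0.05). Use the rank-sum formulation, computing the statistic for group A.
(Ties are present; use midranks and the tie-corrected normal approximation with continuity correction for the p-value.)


Step 1: Combine and sort all 14 observations; assign midranks.
sorted (value, group): (8,Y), (12,X), (14,X), (16,X), (18,X), (19,X), (19,Y), (20,X), (21,X), (25,Y), (26,Y), (29,X), (30,Y), (32,Y)
ranks: 8->1, 12->2, 14->3, 16->4, 18->5, 19->6.5, 19->6.5, 20->8, 21->9, 25->10, 26->11, 29->12, 30->13, 32->14
Step 2: Rank sum for X: R1 = 2 + 3 + 4 + 5 + 6.5 + 8 + 9 + 12 = 49.5.
Step 3: U_X = R1 - n1(n1+1)/2 = 49.5 - 8*9/2 = 49.5 - 36 = 13.5.
       U_Y = n1*n2 - U_X = 48 - 13.5 = 34.5.
Step 4: Ties are present, so use the tie-corrected normal approximation (with continuity correction) for the p-value.
Step 5: p-value = 0.196213; compare to alpha = 0.05. fail to reject H0.

U_X = 13.5, p = 0.196213, fail to reject H0 at alpha = 0.05.


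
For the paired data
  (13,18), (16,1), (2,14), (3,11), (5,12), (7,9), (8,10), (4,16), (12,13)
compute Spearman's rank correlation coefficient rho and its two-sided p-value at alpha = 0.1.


Step 1: Rank x and y separately (midranks; no ties here).
rank(x): 13->8, 16->9, 2->1, 3->2, 5->4, 7->5, 8->6, 4->3, 12->7
rank(y): 18->9, 1->1, 14->7, 11->4, 12->5, 9->2, 10->3, 16->8, 13->6
Step 2: d_i = R_x(i) - R_y(i); compute d_i^2.
  (8-9)^2=1, (9-1)^2=64, (1-7)^2=36, (2-4)^2=4, (4-5)^2=1, (5-2)^2=9, (6-3)^2=9, (3-8)^2=25, (7-6)^2=1
sum(d^2) = 150.
Step 3: rho = 1 - 6*150 / (9*(9^2 - 1)) = 1 - 900/720 = -0.250000.
Step 4: Under H0, t = rho * sqrt((n-2)/(1-rho^2)) = -0.6831 ~ t(7).
Step 5: Two-sided p-value from the t-distribution with 7 df = 0.516490.
Step 6: alpha = 0.1. fail to reject H0.

rho = -0.2500, p = 0.516490, fail to reject H0 at alpha = 0.1.


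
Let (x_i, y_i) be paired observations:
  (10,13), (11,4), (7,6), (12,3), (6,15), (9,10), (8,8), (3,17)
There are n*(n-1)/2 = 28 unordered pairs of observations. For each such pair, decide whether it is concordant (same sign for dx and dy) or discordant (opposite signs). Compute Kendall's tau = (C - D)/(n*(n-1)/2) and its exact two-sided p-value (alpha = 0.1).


Step 1: Enumerate the 28 unordered pairs (i,j) with i<j and classify each by sign(x_j-x_i) * sign(y_j-y_i).
  (1,2):dx=+1,dy=-9->D; (1,3):dx=-3,dy=-7->C; (1,4):dx=+2,dy=-10->D; (1,5):dx=-4,dy=+2->D
  (1,6):dx=-1,dy=-3->C; (1,7):dx=-2,dy=-5->C; (1,8):dx=-7,dy=+4->D; (2,3):dx=-4,dy=+2->D
  (2,4):dx=+1,dy=-1->D; (2,5):dx=-5,dy=+11->D; (2,6):dx=-2,dy=+6->D; (2,7):dx=-3,dy=+4->D
  (2,8):dx=-8,dy=+13->D; (3,4):dx=+5,dy=-3->D; (3,5):dx=-1,dy=+9->D; (3,6):dx=+2,dy=+4->C
  (3,7):dx=+1,dy=+2->C; (3,8):dx=-4,dy=+11->D; (4,5):dx=-6,dy=+12->D; (4,6):dx=-3,dy=+7->D
  (4,7):dx=-4,dy=+5->D; (4,8):dx=-9,dy=+14->D; (5,6):dx=+3,dy=-5->D; (5,7):dx=+2,dy=-7->D
  (5,8):dx=-3,dy=+2->D; (6,7):dx=-1,dy=-2->C; (6,8):dx=-6,dy=+7->D; (7,8):dx=-5,dy=+9->D
Step 2: C = 6, D = 22, total pairs = 28.
Step 3: tau = (C - D)/(n(n-1)/2) = (6 - 22)/28 = -0.571429.
Step 4: Exact two-sided p-value (enumerate n! = 40320 permutations of y under H0): p = 0.061012.
Step 5: alpha = 0.1. reject H0.

tau_b = -0.5714 (C=6, D=22), p = 0.061012, reject H0.


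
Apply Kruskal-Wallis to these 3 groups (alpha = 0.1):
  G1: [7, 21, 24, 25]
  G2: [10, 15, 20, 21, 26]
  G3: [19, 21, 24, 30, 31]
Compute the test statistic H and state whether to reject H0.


Step 1: Combine all N = 14 observations and assign midranks.
sorted (value, group, rank): (7,G1,1), (10,G2,2), (15,G2,3), (19,G3,4), (20,G2,5), (21,G1,7), (21,G2,7), (21,G3,7), (24,G1,9.5), (24,G3,9.5), (25,G1,11), (26,G2,12), (30,G3,13), (31,G3,14)
Step 2: Sum ranks within each group.
R_1 = 28.5 (n_1 = 4)
R_2 = 29 (n_2 = 5)
R_3 = 47.5 (n_3 = 5)
Step 3: H = 12/(N(N+1)) * sum(R_i^2/n_i) - 3(N+1)
     = 12/(14*15) * (28.5^2/4 + 29^2/5 + 47.5^2/5) - 3*15
     = 0.057143 * 822.513 - 45
     = 2.000714.
Step 4: Ties present; correction factor C = 1 - 30/(14^3 - 14) = 0.989011. Corrected H = 2.000714 / 0.989011 = 2.022944.
Step 5: Under H0, H ~ chi^2(2); p-value = 0.363683.
Step 6: alpha = 0.1. fail to reject H0.

H = 2.0229, df = 2, p = 0.363683, fail to reject H0.


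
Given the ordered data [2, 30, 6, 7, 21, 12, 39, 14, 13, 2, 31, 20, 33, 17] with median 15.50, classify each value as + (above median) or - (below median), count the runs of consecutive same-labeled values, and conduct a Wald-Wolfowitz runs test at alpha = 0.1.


Step 1: Compute median = 15.50; label A = above, B = below.
Labels in order: BABBABABBBAAAA  (n_A = 7, n_B = 7)
Step 2: Count runs R = 8.
Step 3: Under H0 (random ordering), E[R] = 2*n_A*n_B/(n_A+n_B) + 1 = 2*7*7/14 + 1 = 8.0000.
        Var[R] = 2*n_A*n_B*(2*n_A*n_B - n_A - n_B) / ((n_A+n_B)^2 * (n_A+n_B-1)) = 8232/2548 = 3.2308.
        SD[R] = 1.7974.
Step 4: R = E[R], so z = 0 with no continuity correction.
Step 5: Two-sided p-value via normal approximation = 2*(1 - Phi(|z|)) = 1.000000.
Step 6: alpha = 0.1. fail to reject H0.

R = 8, z = 0.0000, p = 1.000000, fail to reject H0.


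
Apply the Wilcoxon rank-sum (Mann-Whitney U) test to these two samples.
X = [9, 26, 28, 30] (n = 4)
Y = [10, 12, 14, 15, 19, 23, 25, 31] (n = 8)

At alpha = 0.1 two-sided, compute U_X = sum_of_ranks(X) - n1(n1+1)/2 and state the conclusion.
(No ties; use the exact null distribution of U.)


Step 1: Combine and sort all 12 observations; assign midranks.
sorted (value, group): (9,X), (10,Y), (12,Y), (14,Y), (15,Y), (19,Y), (23,Y), (25,Y), (26,X), (28,X), (30,X), (31,Y)
ranks: 9->1, 10->2, 12->3, 14->4, 15->5, 19->6, 23->7, 25->8, 26->9, 28->10, 30->11, 31->12
Step 2: Rank sum for X: R1 = 1 + 9 + 10 + 11 = 31.
Step 3: U_X = R1 - n1(n1+1)/2 = 31 - 4*5/2 = 31 - 10 = 21.
       U_Y = n1*n2 - U_X = 32 - 21 = 11.
Step 4: No ties, so the exact null distribution of U (based on enumerating the C(12,4) = 495 equally likely rank assignments) gives the two-sided p-value.
Step 5: p-value = 0.460606; compare to alpha = 0.1. fail to reject H0.

U_X = 21, p = 0.460606, fail to reject H0 at alpha = 0.1.


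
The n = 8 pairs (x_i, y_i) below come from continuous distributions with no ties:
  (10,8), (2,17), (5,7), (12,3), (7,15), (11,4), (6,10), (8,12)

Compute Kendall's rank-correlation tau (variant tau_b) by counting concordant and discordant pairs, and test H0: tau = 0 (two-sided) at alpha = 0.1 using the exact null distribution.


Step 1: Enumerate the 28 unordered pairs (i,j) with i<j and classify each by sign(x_j-x_i) * sign(y_j-y_i).
  (1,2):dx=-8,dy=+9->D; (1,3):dx=-5,dy=-1->C; (1,4):dx=+2,dy=-5->D; (1,5):dx=-3,dy=+7->D
  (1,6):dx=+1,dy=-4->D; (1,7):dx=-4,dy=+2->D; (1,8):dx=-2,dy=+4->D; (2,3):dx=+3,dy=-10->D
  (2,4):dx=+10,dy=-14->D; (2,5):dx=+5,dy=-2->D; (2,6):dx=+9,dy=-13->D; (2,7):dx=+4,dy=-7->D
  (2,8):dx=+6,dy=-5->D; (3,4):dx=+7,dy=-4->D; (3,5):dx=+2,dy=+8->C; (3,6):dx=+6,dy=-3->D
  (3,7):dx=+1,dy=+3->C; (3,8):dx=+3,dy=+5->C; (4,5):dx=-5,dy=+12->D; (4,6):dx=-1,dy=+1->D
  (4,7):dx=-6,dy=+7->D; (4,8):dx=-4,dy=+9->D; (5,6):dx=+4,dy=-11->D; (5,7):dx=-1,dy=-5->C
  (5,8):dx=+1,dy=-3->D; (6,7):dx=-5,dy=+6->D; (6,8):dx=-3,dy=+8->D; (7,8):dx=+2,dy=+2->C
Step 2: C = 6, D = 22, total pairs = 28.
Step 3: tau = (C - D)/(n(n-1)/2) = (6 - 22)/28 = -0.571429.
Step 4: Exact two-sided p-value (enumerate n! = 40320 permutations of y under H0): p = 0.061012.
Step 5: alpha = 0.1. reject H0.

tau_b = -0.5714 (C=6, D=22), p = 0.061012, reject H0.


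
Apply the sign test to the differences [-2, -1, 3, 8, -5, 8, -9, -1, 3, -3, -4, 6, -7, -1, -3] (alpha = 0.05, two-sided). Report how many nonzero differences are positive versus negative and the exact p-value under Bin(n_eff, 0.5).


Step 1: Discard zero differences. Original n = 15; n_eff = number of nonzero differences = 15.
Nonzero differences (with sign): -2, -1, +3, +8, -5, +8, -9, -1, +3, -3, -4, +6, -7, -1, -3
Step 2: Count signs: positive = 5, negative = 10.
Step 3: Under H0: P(positive) = 0.5, so the number of positives S ~ Bin(15, 0.5).
Step 4: Two-sided exact p-value = sum of Bin(15,0.5) probabilities at or below the observed probability = 0.301758.
Step 5: alpha = 0.05. fail to reject H0.

n_eff = 15, pos = 5, neg = 10, p = 0.301758, fail to reject H0.


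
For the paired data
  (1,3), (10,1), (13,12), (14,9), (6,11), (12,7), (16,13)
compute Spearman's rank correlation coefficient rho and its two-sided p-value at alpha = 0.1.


Step 1: Rank x and y separately (midranks; no ties here).
rank(x): 1->1, 10->3, 13->5, 14->6, 6->2, 12->4, 16->7
rank(y): 3->2, 1->1, 12->6, 9->4, 11->5, 7->3, 13->7
Step 2: d_i = R_x(i) - R_y(i); compute d_i^2.
  (1-2)^2=1, (3-1)^2=4, (5-6)^2=1, (6-4)^2=4, (2-5)^2=9, (4-3)^2=1, (7-7)^2=0
sum(d^2) = 20.
Step 3: rho = 1 - 6*20 / (7*(7^2 - 1)) = 1 - 120/336 = 0.642857.
Step 4: Under H0, t = rho * sqrt((n-2)/(1-rho^2)) = 1.8766 ~ t(5).
Step 5: Two-sided p-value from the t-distribution with 5 df = 0.119392.
Step 6: alpha = 0.1. fail to reject H0.

rho = 0.6429, p = 0.119392, fail to reject H0 at alpha = 0.1.


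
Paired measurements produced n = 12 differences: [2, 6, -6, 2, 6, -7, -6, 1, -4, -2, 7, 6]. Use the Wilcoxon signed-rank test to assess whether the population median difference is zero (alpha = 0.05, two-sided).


Step 1: Drop any zero differences (none here) and take |d_i|.
|d| = [2, 6, 6, 2, 6, 7, 6, 1, 4, 2, 7, 6]
Step 2: Midrank |d_i| (ties get averaged ranks).
ranks: |2|->3, |6|->8, |6|->8, |2|->3, |6|->8, |7|->11.5, |6|->8, |1|->1, |4|->5, |2|->3, |7|->11.5, |6|->8
Step 3: Attach original signs; sum ranks with positive sign and with negative sign.
W+ = 3 + 8 + 3 + 8 + 1 + 11.5 + 8 = 42.5
W- = 8 + 11.5 + 8 + 5 + 3 = 35.5
(Check: W+ + W- = 78 should equal n(n+1)/2 = 78.)
Step 4: Test statistic W = min(W+, W-) = 35.5.
Step 5: Ties in |d|, so use the tie-corrected normal approximation.
        E[W] = n(n+1)/4 = 12*13/4 = 39.
        Tie groups: |d|=2 (t=3), |d|=6 (t=5), |d|=7 (t=2); sum(t^3 - t) = 150.
        Var[W] = n(n+1)(2n+1)/24 - sum(t^3-t)/48 = 3900/24 - 150/48 = 159.375.
        z = (W - E[W]) / sqrt(Var[W]) = (35.5 - 39) / 12.6244 = -0.2772.
        Two-sided p = 2*Phi(z) = 0.781595.
Step 6: alpha = 0.05. fail to reject H0.

W+ = 42.5, W- = 35.5, W = min = 35.5, p = 0.781595, fail to reject H0.


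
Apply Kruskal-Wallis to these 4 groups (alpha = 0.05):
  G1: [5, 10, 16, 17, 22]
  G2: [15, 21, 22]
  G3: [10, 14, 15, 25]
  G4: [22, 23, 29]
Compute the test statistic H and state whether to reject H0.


Step 1: Combine all N = 15 observations and assign midranks.
sorted (value, group, rank): (5,G1,1), (10,G1,2.5), (10,G3,2.5), (14,G3,4), (15,G2,5.5), (15,G3,5.5), (16,G1,7), (17,G1,8), (21,G2,9), (22,G1,11), (22,G2,11), (22,G4,11), (23,G4,13), (25,G3,14), (29,G4,15)
Step 2: Sum ranks within each group.
R_1 = 29.5 (n_1 = 5)
R_2 = 25.5 (n_2 = 3)
R_3 = 26 (n_3 = 4)
R_4 = 39 (n_4 = 3)
Step 3: H = 12/(N(N+1)) * sum(R_i^2/n_i) - 3(N+1)
     = 12/(15*16) * (29.5^2/5 + 25.5^2/3 + 26^2/4 + 39^2/3) - 3*16
     = 0.050000 * 1066.8 - 48
     = 5.340000.
Step 4: Ties present; correction factor C = 1 - 36/(15^3 - 15) = 0.989286. Corrected H = 5.340000 / 0.989286 = 5.397834.
Step 5: Under H0, H ~ chi^2(3); p-value = 0.144879.
Step 6: alpha = 0.05. fail to reject H0.

H = 5.3978, df = 3, p = 0.144879, fail to reject H0.


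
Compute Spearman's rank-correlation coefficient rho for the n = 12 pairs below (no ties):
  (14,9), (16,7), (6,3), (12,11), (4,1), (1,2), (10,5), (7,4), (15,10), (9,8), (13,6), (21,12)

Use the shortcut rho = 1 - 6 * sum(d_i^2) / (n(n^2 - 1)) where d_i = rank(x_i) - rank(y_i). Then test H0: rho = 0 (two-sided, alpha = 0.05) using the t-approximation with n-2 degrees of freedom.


Step 1: Rank x and y separately (midranks; no ties here).
rank(x): 14->9, 16->11, 6->3, 12->7, 4->2, 1->1, 10->6, 7->4, 15->10, 9->5, 13->8, 21->12
rank(y): 9->9, 7->7, 3->3, 11->11, 1->1, 2->2, 5->5, 4->4, 10->10, 8->8, 6->6, 12->12
Step 2: d_i = R_x(i) - R_y(i); compute d_i^2.
  (9-9)^2=0, (11-7)^2=16, (3-3)^2=0, (7-11)^2=16, (2-1)^2=1, (1-2)^2=1, (6-5)^2=1, (4-4)^2=0, (10-10)^2=0, (5-8)^2=9, (8-6)^2=4, (12-12)^2=0
sum(d^2) = 48.
Step 3: rho = 1 - 6*48 / (12*(12^2 - 1)) = 1 - 288/1716 = 0.832168.
Step 4: Under H0, t = rho * sqrt((n-2)/(1-rho^2)) = 4.7456 ~ t(10).
Step 5: Two-sided p-value from the t-distribution with 10 df = 0.000785.
Step 6: alpha = 0.05. reject H0.

rho = 0.8322, p = 0.000785, reject H0 at alpha = 0.05.


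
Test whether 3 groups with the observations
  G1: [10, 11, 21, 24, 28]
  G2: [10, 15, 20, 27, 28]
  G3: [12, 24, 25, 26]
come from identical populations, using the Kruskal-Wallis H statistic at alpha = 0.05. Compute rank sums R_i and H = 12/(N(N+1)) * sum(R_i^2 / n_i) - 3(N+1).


Step 1: Combine all N = 14 observations and assign midranks.
sorted (value, group, rank): (10,G1,1.5), (10,G2,1.5), (11,G1,3), (12,G3,4), (15,G2,5), (20,G2,6), (21,G1,7), (24,G1,8.5), (24,G3,8.5), (25,G3,10), (26,G3,11), (27,G2,12), (28,G1,13.5), (28,G2,13.5)
Step 2: Sum ranks within each group.
R_1 = 33.5 (n_1 = 5)
R_2 = 38 (n_2 = 5)
R_3 = 33.5 (n_3 = 4)
Step 3: H = 12/(N(N+1)) * sum(R_i^2/n_i) - 3(N+1)
     = 12/(14*15) * (33.5^2/5 + 38^2/5 + 33.5^2/4) - 3*15
     = 0.057143 * 793.812 - 45
     = 0.360714.
Step 4: Ties present; correction factor C = 1 - 18/(14^3 - 14) = 0.993407. Corrected H = 0.360714 / 0.993407 = 0.363108.
Step 5: Under H0, H ~ chi^2(2); p-value = 0.833973.
Step 6: alpha = 0.05. fail to reject H0.

H = 0.3631, df = 2, p = 0.833973, fail to reject H0.


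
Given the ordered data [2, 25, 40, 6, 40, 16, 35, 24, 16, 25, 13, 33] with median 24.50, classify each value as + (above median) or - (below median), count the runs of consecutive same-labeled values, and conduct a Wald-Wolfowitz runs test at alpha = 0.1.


Step 1: Compute median = 24.50; label A = above, B = below.
Labels in order: BAABABABBABA  (n_A = 6, n_B = 6)
Step 2: Count runs R = 10.
Step 3: Under H0 (random ordering), E[R] = 2*n_A*n_B/(n_A+n_B) + 1 = 2*6*6/12 + 1 = 7.0000.
        Var[R] = 2*n_A*n_B*(2*n_A*n_B - n_A - n_B) / ((n_A+n_B)^2 * (n_A+n_B-1)) = 4320/1584 = 2.7273.
        SD[R] = 1.6514.
Step 4: Continuity-corrected z = (R - 0.5 - E[R]) / SD[R] = (10 - 0.5 - 7.0000) / 1.6514 = 1.5138.
Step 5: Two-sided p-value via normal approximation = 2*(1 - Phi(|z|)) = 0.130070.
Step 6: alpha = 0.1. fail to reject H0.

R = 10, z = 1.5138, p = 0.130070, fail to reject H0.


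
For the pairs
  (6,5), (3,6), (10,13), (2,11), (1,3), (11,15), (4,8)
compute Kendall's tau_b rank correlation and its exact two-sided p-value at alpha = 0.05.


Step 1: Enumerate the 21 unordered pairs (i,j) with i<j and classify each by sign(x_j-x_i) * sign(y_j-y_i).
  (1,2):dx=-3,dy=+1->D; (1,3):dx=+4,dy=+8->C; (1,4):dx=-4,dy=+6->D; (1,5):dx=-5,dy=-2->C
  (1,6):dx=+5,dy=+10->C; (1,7):dx=-2,dy=+3->D; (2,3):dx=+7,dy=+7->C; (2,4):dx=-1,dy=+5->D
  (2,5):dx=-2,dy=-3->C; (2,6):dx=+8,dy=+9->C; (2,7):dx=+1,dy=+2->C; (3,4):dx=-8,dy=-2->C
  (3,5):dx=-9,dy=-10->C; (3,6):dx=+1,dy=+2->C; (3,7):dx=-6,dy=-5->C; (4,5):dx=-1,dy=-8->C
  (4,6):dx=+9,dy=+4->C; (4,7):dx=+2,dy=-3->D; (5,6):dx=+10,dy=+12->C; (5,7):dx=+3,dy=+5->C
  (6,7):dx=-7,dy=-7->C
Step 2: C = 16, D = 5, total pairs = 21.
Step 3: tau = (C - D)/(n(n-1)/2) = (16 - 5)/21 = 0.523810.
Step 4: Exact two-sided p-value (enumerate n! = 5040 permutations of y under H0): p = 0.136111.
Step 5: alpha = 0.05. fail to reject H0.

tau_b = 0.5238 (C=16, D=5), p = 0.136111, fail to reject H0.


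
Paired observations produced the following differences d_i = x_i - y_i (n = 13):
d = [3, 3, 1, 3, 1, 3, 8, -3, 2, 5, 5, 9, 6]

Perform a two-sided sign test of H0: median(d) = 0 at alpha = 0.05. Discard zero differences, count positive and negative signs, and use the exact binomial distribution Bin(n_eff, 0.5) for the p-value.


Step 1: Discard zero differences. Original n = 13; n_eff = number of nonzero differences = 13.
Nonzero differences (with sign): +3, +3, +1, +3, +1, +3, +8, -3, +2, +5, +5, +9, +6
Step 2: Count signs: positive = 12, negative = 1.
Step 3: Under H0: P(positive) = 0.5, so the number of positives S ~ Bin(13, 0.5).
Step 4: Two-sided exact p-value = sum of Bin(13,0.5) probabilities at or below the observed probability = 0.003418.
Step 5: alpha = 0.05. reject H0.

n_eff = 13, pos = 12, neg = 1, p = 0.003418, reject H0.


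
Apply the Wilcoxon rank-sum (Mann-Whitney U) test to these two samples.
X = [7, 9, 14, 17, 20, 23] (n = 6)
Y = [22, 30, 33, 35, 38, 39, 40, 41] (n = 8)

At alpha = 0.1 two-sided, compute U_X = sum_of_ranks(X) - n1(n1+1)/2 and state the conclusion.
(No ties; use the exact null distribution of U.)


Step 1: Combine and sort all 14 observations; assign midranks.
sorted (value, group): (7,X), (9,X), (14,X), (17,X), (20,X), (22,Y), (23,X), (30,Y), (33,Y), (35,Y), (38,Y), (39,Y), (40,Y), (41,Y)
ranks: 7->1, 9->2, 14->3, 17->4, 20->5, 22->6, 23->7, 30->8, 33->9, 35->10, 38->11, 39->12, 40->13, 41->14
Step 2: Rank sum for X: R1 = 1 + 2 + 3 + 4 + 5 + 7 = 22.
Step 3: U_X = R1 - n1(n1+1)/2 = 22 - 6*7/2 = 22 - 21 = 1.
       U_Y = n1*n2 - U_X = 48 - 1 = 47.
Step 4: No ties, so the exact null distribution of U (based on enumerating the C(14,6) = 3003 equally likely rank assignments) gives the two-sided p-value.
Step 5: p-value = 0.001332; compare to alpha = 0.1. reject H0.

U_X = 1, p = 0.001332, reject H0 at alpha = 0.1.


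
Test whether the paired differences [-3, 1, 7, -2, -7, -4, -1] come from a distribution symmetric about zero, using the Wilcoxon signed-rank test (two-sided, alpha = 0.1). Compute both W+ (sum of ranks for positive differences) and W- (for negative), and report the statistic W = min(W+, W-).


Step 1: Drop any zero differences (none here) and take |d_i|.
|d| = [3, 1, 7, 2, 7, 4, 1]
Step 2: Midrank |d_i| (ties get averaged ranks).
ranks: |3|->4, |1|->1.5, |7|->6.5, |2|->3, |7|->6.5, |4|->5, |1|->1.5
Step 3: Attach original signs; sum ranks with positive sign and with negative sign.
W+ = 1.5 + 6.5 = 8
W- = 4 + 3 + 6.5 + 5 + 1.5 = 20
(Check: W+ + W- = 28 should equal n(n+1)/2 = 28.)
Step 4: Test statistic W = min(W+, W-) = 8.
Step 5: Ties in |d|, so use the tie-corrected normal approximation.
        E[W] = n(n+1)/4 = 7*8/4 = 14.
        Tie groups: |d|=1 (t=2), |d|=7 (t=2); sum(t^3 - t) = 12.
        Var[W] = n(n+1)(2n+1)/24 - sum(t^3-t)/48 = 840/24 - 12/48 = 34.75.
        z = (W - E[W]) / sqrt(Var[W]) = (8 - 14) / 5.8949 = -1.0178.
        Two-sided p = 2*Phi(z) = 0.308760.
Step 6: alpha = 0.1. fail to reject H0.

W+ = 8, W- = 20, W = min = 8, p = 0.308760, fail to reject H0.


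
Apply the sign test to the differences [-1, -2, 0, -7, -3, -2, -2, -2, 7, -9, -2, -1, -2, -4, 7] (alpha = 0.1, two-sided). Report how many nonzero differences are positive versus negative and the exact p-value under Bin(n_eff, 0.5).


Step 1: Discard zero differences. Original n = 15; n_eff = number of nonzero differences = 14.
Nonzero differences (with sign): -1, -2, -7, -3, -2, -2, -2, +7, -9, -2, -1, -2, -4, +7
Step 2: Count signs: positive = 2, negative = 12.
Step 3: Under H0: P(positive) = 0.5, so the number of positives S ~ Bin(14, 0.5).
Step 4: Two-sided exact p-value = sum of Bin(14,0.5) probabilities at or below the observed probability = 0.012939.
Step 5: alpha = 0.1. reject H0.

n_eff = 14, pos = 2, neg = 12, p = 0.012939, reject H0.


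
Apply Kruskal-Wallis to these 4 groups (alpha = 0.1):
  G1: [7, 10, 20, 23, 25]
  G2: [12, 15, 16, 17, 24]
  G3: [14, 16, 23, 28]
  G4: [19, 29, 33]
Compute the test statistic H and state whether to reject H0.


Step 1: Combine all N = 17 observations and assign midranks.
sorted (value, group, rank): (7,G1,1), (10,G1,2), (12,G2,3), (14,G3,4), (15,G2,5), (16,G2,6.5), (16,G3,6.5), (17,G2,8), (19,G4,9), (20,G1,10), (23,G1,11.5), (23,G3,11.5), (24,G2,13), (25,G1,14), (28,G3,15), (29,G4,16), (33,G4,17)
Step 2: Sum ranks within each group.
R_1 = 38.5 (n_1 = 5)
R_2 = 35.5 (n_2 = 5)
R_3 = 37 (n_3 = 4)
R_4 = 42 (n_4 = 3)
Step 3: H = 12/(N(N+1)) * sum(R_i^2/n_i) - 3(N+1)
     = 12/(17*18) * (38.5^2/5 + 35.5^2/5 + 37^2/4 + 42^2/3) - 3*18
     = 0.039216 * 1478.75 - 54
     = 3.990196.
Step 4: Ties present; correction factor C = 1 - 12/(17^3 - 17) = 0.997549. Corrected H = 3.990196 / 0.997549 = 4.000000.
Step 5: Under H0, H ~ chi^2(3); p-value = 0.261464.
Step 6: alpha = 0.1. fail to reject H0.

H = 4.0000, df = 3, p = 0.261464, fail to reject H0.


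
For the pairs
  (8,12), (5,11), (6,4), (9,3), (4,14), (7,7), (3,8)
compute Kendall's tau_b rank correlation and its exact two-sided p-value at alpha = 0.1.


Step 1: Enumerate the 21 unordered pairs (i,j) with i<j and classify each by sign(x_j-x_i) * sign(y_j-y_i).
  (1,2):dx=-3,dy=-1->C; (1,3):dx=-2,dy=-8->C; (1,4):dx=+1,dy=-9->D; (1,5):dx=-4,dy=+2->D
  (1,6):dx=-1,dy=-5->C; (1,7):dx=-5,dy=-4->C; (2,3):dx=+1,dy=-7->D; (2,4):dx=+4,dy=-8->D
  (2,5):dx=-1,dy=+3->D; (2,6):dx=+2,dy=-4->D; (2,7):dx=-2,dy=-3->C; (3,4):dx=+3,dy=-1->D
  (3,5):dx=-2,dy=+10->D; (3,6):dx=+1,dy=+3->C; (3,7):dx=-3,dy=+4->D; (4,5):dx=-5,dy=+11->D
  (4,6):dx=-2,dy=+4->D; (4,7):dx=-6,dy=+5->D; (5,6):dx=+3,dy=-7->D; (5,7):dx=-1,dy=-6->C
  (6,7):dx=-4,dy=+1->D
Step 2: C = 7, D = 14, total pairs = 21.
Step 3: tau = (C - D)/(n(n-1)/2) = (7 - 14)/21 = -0.333333.
Step 4: Exact two-sided p-value (enumerate n! = 5040 permutations of y under H0): p = 0.381349.
Step 5: alpha = 0.1. fail to reject H0.

tau_b = -0.3333 (C=7, D=14), p = 0.381349, fail to reject H0.


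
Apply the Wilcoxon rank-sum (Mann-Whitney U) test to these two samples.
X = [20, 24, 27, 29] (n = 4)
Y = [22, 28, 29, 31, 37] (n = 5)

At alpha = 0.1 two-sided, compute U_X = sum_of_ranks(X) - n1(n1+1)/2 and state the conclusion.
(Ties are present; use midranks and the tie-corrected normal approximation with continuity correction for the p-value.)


Step 1: Combine and sort all 9 observations; assign midranks.
sorted (value, group): (20,X), (22,Y), (24,X), (27,X), (28,Y), (29,X), (29,Y), (31,Y), (37,Y)
ranks: 20->1, 22->2, 24->3, 27->4, 28->5, 29->6.5, 29->6.5, 31->8, 37->9
Step 2: Rank sum for X: R1 = 1 + 3 + 4 + 6.5 = 14.5.
Step 3: U_X = R1 - n1(n1+1)/2 = 14.5 - 4*5/2 = 14.5 - 10 = 4.5.
       U_Y = n1*n2 - U_X = 20 - 4.5 = 15.5.
Step 4: Ties are present, so use the tie-corrected normal approximation (with continuity correction) for the p-value.
Step 5: p-value = 0.218742; compare to alpha = 0.1. fail to reject H0.

U_X = 4.5, p = 0.218742, fail to reject H0 at alpha = 0.1.


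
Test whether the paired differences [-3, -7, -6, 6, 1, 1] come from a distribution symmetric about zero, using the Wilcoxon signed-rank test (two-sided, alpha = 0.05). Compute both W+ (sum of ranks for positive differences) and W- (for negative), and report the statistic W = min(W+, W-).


Step 1: Drop any zero differences (none here) and take |d_i|.
|d| = [3, 7, 6, 6, 1, 1]
Step 2: Midrank |d_i| (ties get averaged ranks).
ranks: |3|->3, |7|->6, |6|->4.5, |6|->4.5, |1|->1.5, |1|->1.5
Step 3: Attach original signs; sum ranks with positive sign and with negative sign.
W+ = 4.5 + 1.5 + 1.5 = 7.5
W- = 3 + 6 + 4.5 = 13.5
(Check: W+ + W- = 21 should equal n(n+1)/2 = 21.)
Step 4: Test statistic W = min(W+, W-) = 7.5.
Step 5: Ties in |d|, so use the tie-corrected normal approximation.
        E[W] = n(n+1)/4 = 6*7/4 = 10.5.
        Tie groups: |d|=1 (t=2), |d|=6 (t=2); sum(t^3 - t) = 12.
        Var[W] = n(n+1)(2n+1)/24 - sum(t^3-t)/48 = 546/24 - 12/48 = 22.5.
        z = (W - E[W]) / sqrt(Var[W]) = (7.5 - 10.5) / 4.7434 = -0.6325.
        Two-sided p = 2*Phi(z) = 0.527089.
Step 6: alpha = 0.05. fail to reject H0.

W+ = 7.5, W- = 13.5, W = min = 7.5, p = 0.527089, fail to reject H0.


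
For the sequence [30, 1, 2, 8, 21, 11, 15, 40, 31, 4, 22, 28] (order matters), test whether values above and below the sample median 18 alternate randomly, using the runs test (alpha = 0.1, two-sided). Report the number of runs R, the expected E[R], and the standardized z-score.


Step 1: Compute median = 18; label A = above, B = below.
Labels in order: ABBBABBAABAA  (n_A = 6, n_B = 6)
Step 2: Count runs R = 7.
Step 3: Under H0 (random ordering), E[R] = 2*n_A*n_B/(n_A+n_B) + 1 = 2*6*6/12 + 1 = 7.0000.
        Var[R] = 2*n_A*n_B*(2*n_A*n_B - n_A - n_B) / ((n_A+n_B)^2 * (n_A+n_B-1)) = 4320/1584 = 2.7273.
        SD[R] = 1.6514.
Step 4: R = E[R], so z = 0 with no continuity correction.
Step 5: Two-sided p-value via normal approximation = 2*(1 - Phi(|z|)) = 1.000000.
Step 6: alpha = 0.1. fail to reject H0.

R = 7, z = 0.0000, p = 1.000000, fail to reject H0.


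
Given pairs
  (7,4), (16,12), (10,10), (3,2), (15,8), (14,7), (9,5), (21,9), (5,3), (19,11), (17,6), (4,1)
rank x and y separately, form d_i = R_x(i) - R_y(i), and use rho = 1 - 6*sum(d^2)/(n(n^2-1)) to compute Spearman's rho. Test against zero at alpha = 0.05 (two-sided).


Step 1: Rank x and y separately (midranks; no ties here).
rank(x): 7->4, 16->9, 10->6, 3->1, 15->8, 14->7, 9->5, 21->12, 5->3, 19->11, 17->10, 4->2
rank(y): 4->4, 12->12, 10->10, 2->2, 8->8, 7->7, 5->5, 9->9, 3->3, 11->11, 6->6, 1->1
Step 2: d_i = R_x(i) - R_y(i); compute d_i^2.
  (4-4)^2=0, (9-12)^2=9, (6-10)^2=16, (1-2)^2=1, (8-8)^2=0, (7-7)^2=0, (5-5)^2=0, (12-9)^2=9, (3-3)^2=0, (11-11)^2=0, (10-6)^2=16, (2-1)^2=1
sum(d^2) = 52.
Step 3: rho = 1 - 6*52 / (12*(12^2 - 1)) = 1 - 312/1716 = 0.818182.
Step 4: Under H0, t = rho * sqrt((n-2)/(1-rho^2)) = 4.5000 ~ t(10).
Step 5: Two-sided p-value from the t-distribution with 10 df = 0.001143.
Step 6: alpha = 0.05. reject H0.

rho = 0.8182, p = 0.001143, reject H0 at alpha = 0.05.


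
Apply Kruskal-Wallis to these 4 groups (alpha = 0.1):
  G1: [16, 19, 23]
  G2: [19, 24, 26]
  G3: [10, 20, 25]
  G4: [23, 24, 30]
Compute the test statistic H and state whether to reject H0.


Step 1: Combine all N = 12 observations and assign midranks.
sorted (value, group, rank): (10,G3,1), (16,G1,2), (19,G1,3.5), (19,G2,3.5), (20,G3,5), (23,G1,6.5), (23,G4,6.5), (24,G2,8.5), (24,G4,8.5), (25,G3,10), (26,G2,11), (30,G4,12)
Step 2: Sum ranks within each group.
R_1 = 12 (n_1 = 3)
R_2 = 23 (n_2 = 3)
R_3 = 16 (n_3 = 3)
R_4 = 27 (n_4 = 3)
Step 3: H = 12/(N(N+1)) * sum(R_i^2/n_i) - 3(N+1)
     = 12/(12*13) * (12^2/3 + 23^2/3 + 16^2/3 + 27^2/3) - 3*13
     = 0.076923 * 552.667 - 39
     = 3.512821.
Step 4: Ties present; correction factor C = 1 - 18/(12^3 - 12) = 0.989510. Corrected H = 3.512821 / 0.989510 = 3.550059.
Step 5: Under H0, H ~ chi^2(3); p-value = 0.314327.
Step 6: alpha = 0.1. fail to reject H0.

H = 3.5501, df = 3, p = 0.314327, fail to reject H0.


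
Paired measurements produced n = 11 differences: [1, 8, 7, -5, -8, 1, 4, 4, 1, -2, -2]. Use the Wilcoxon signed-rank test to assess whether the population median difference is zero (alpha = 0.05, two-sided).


Step 1: Drop any zero differences (none here) and take |d_i|.
|d| = [1, 8, 7, 5, 8, 1, 4, 4, 1, 2, 2]
Step 2: Midrank |d_i| (ties get averaged ranks).
ranks: |1|->2, |8|->10.5, |7|->9, |5|->8, |8|->10.5, |1|->2, |4|->6.5, |4|->6.5, |1|->2, |2|->4.5, |2|->4.5
Step 3: Attach original signs; sum ranks with positive sign and with negative sign.
W+ = 2 + 10.5 + 9 + 2 + 6.5 + 6.5 + 2 = 38.5
W- = 8 + 10.5 + 4.5 + 4.5 = 27.5
(Check: W+ + W- = 66 should equal n(n+1)/2 = 66.)
Step 4: Test statistic W = min(W+, W-) = 27.5.
Step 5: Ties in |d|, so use the tie-corrected normal approximation.
        E[W] = n(n+1)/4 = 11*12/4 = 33.
        Tie groups: |d|=1 (t=3), |d|=2 (t=2), |d|=4 (t=2), |d|=8 (t=2); sum(t^3 - t) = 42.
        Var[W] = n(n+1)(2n+1)/24 - sum(t^3-t)/48 = 3036/24 - 42/48 = 125.625.
        z = (W - E[W]) / sqrt(Var[W]) = (27.5 - 33) / 11.2083 = -0.4907.
        Two-sided p = 2*Phi(z) = 0.623632.
Step 6: alpha = 0.05. fail to reject H0.

W+ = 38.5, W- = 27.5, W = min = 27.5, p = 0.623632, fail to reject H0.


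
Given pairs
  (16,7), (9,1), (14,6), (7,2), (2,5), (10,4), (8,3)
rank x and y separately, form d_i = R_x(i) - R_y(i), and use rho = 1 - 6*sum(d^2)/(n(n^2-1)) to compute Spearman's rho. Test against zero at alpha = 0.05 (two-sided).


Step 1: Rank x and y separately (midranks; no ties here).
rank(x): 16->7, 9->4, 14->6, 7->2, 2->1, 10->5, 8->3
rank(y): 7->7, 1->1, 6->6, 2->2, 5->5, 4->4, 3->3
Step 2: d_i = R_x(i) - R_y(i); compute d_i^2.
  (7-7)^2=0, (4-1)^2=9, (6-6)^2=0, (2-2)^2=0, (1-5)^2=16, (5-4)^2=1, (3-3)^2=0
sum(d^2) = 26.
Step 3: rho = 1 - 6*26 / (7*(7^2 - 1)) = 1 - 156/336 = 0.535714.
Step 4: Under H0, t = rho * sqrt((n-2)/(1-rho^2)) = 1.4186 ~ t(5).
Step 5: Two-sided p-value from the t-distribution with 5 df = 0.215217.
Step 6: alpha = 0.05. fail to reject H0.

rho = 0.5357, p = 0.215217, fail to reject H0 at alpha = 0.05.


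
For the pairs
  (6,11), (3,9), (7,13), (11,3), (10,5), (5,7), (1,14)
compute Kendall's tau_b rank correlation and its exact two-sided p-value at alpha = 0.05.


Step 1: Enumerate the 21 unordered pairs (i,j) with i<j and classify each by sign(x_j-x_i) * sign(y_j-y_i).
  (1,2):dx=-3,dy=-2->C; (1,3):dx=+1,dy=+2->C; (1,4):dx=+5,dy=-8->D; (1,5):dx=+4,dy=-6->D
  (1,6):dx=-1,dy=-4->C; (1,7):dx=-5,dy=+3->D; (2,3):dx=+4,dy=+4->C; (2,4):dx=+8,dy=-6->D
  (2,5):dx=+7,dy=-4->D; (2,6):dx=+2,dy=-2->D; (2,7):dx=-2,dy=+5->D; (3,4):dx=+4,dy=-10->D
  (3,5):dx=+3,dy=-8->D; (3,6):dx=-2,dy=-6->C; (3,7):dx=-6,dy=+1->D; (4,5):dx=-1,dy=+2->D
  (4,6):dx=-6,dy=+4->D; (4,7):dx=-10,dy=+11->D; (5,6):dx=-5,dy=+2->D; (5,7):dx=-9,dy=+9->D
  (6,7):dx=-4,dy=+7->D
Step 2: C = 5, D = 16, total pairs = 21.
Step 3: tau = (C - D)/(n(n-1)/2) = (5 - 16)/21 = -0.523810.
Step 4: Exact two-sided p-value (enumerate n! = 5040 permutations of y under H0): p = 0.136111.
Step 5: alpha = 0.05. fail to reject H0.

tau_b = -0.5238 (C=5, D=16), p = 0.136111, fail to reject H0.


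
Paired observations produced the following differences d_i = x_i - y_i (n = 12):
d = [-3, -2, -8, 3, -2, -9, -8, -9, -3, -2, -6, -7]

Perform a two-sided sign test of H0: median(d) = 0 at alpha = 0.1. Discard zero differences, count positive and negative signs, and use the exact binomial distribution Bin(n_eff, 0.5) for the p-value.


Step 1: Discard zero differences. Original n = 12; n_eff = number of nonzero differences = 12.
Nonzero differences (with sign): -3, -2, -8, +3, -2, -9, -8, -9, -3, -2, -6, -7
Step 2: Count signs: positive = 1, negative = 11.
Step 3: Under H0: P(positive) = 0.5, so the number of positives S ~ Bin(12, 0.5).
Step 4: Two-sided exact p-value = sum of Bin(12,0.5) probabilities at or below the observed probability = 0.006348.
Step 5: alpha = 0.1. reject H0.

n_eff = 12, pos = 1, neg = 11, p = 0.006348, reject H0.
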